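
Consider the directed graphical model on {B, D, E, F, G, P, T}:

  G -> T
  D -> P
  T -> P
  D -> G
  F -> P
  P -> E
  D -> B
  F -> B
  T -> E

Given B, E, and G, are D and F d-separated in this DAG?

There are 4 undirected paths between D and F; checking each against the conditioning set {B, E, G}:
Path 1: D → G → T → P ← F
  G is a chain here and G is conditioned on, so the path is blocked at G.
Path 2: D → G → T → E ← P ← F
  G is a chain here and G is conditioned on, so the path is blocked at G.
Path 3: D → P ← F
  P is a collider and its descendant E is conditioned on, which opens it — no node blocks this path, so it is active.
Path 4: D → B ← F
  B is a collider and B is conditioned on, which opens it — no node blocks this path, so it is active.
Because an active path exists, D and F are not d-separated.

No — D and F are not d-separated given {B, E, G}.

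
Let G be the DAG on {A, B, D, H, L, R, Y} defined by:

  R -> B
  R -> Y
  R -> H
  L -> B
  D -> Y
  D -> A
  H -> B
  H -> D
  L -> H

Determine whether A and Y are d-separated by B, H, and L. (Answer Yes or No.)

No

We examine all 4 paths between A and Y:
  1. A ← D ← H → B ← R → Y — D:chain[open]; H:fork[blocks]; B:collider[open]; R:fork[open] ⇒ blocked
  2. A ← D ← H ← L → B ← R → Y — D:chain[open]; H:chain[blocks]; L:fork[blocks]; B:collider[open]; R:fork[open] ⇒ blocked
  3. A ← D ← H ← R → Y — D:chain[open]; H:chain[blocks]; R:fork[open] ⇒ blocked
  4. A ← D → Y — D:fork[open] ⇒ active
Because an active path exists, A and Y are not d-separated.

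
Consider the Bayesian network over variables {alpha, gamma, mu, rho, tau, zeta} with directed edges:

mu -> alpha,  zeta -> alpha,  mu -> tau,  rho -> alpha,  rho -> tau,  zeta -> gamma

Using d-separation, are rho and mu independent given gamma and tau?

2 paths connect rho and mu; each must be blocked for d-separation to hold:
Path 1: rho → alpha ← mu
  alpha is a collider here and neither alpha nor any of its descendants is conditioned on, so the collider stays closed — the path is blocked at alpha.
Path 2: rho → tau ← mu
  tau is a collider and tau is conditioned on, which opens it — no node blocks this path, so it is active.
At least one path is unblocked, so d-separation fails.

No — rho and mu are not d-separated given {gamma, tau}.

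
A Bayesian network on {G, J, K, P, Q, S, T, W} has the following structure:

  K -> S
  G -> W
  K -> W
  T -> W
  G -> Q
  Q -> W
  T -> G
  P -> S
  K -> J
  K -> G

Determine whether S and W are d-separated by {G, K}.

Yes — S and W are d-separated given {G, K}.

There are 4 undirected paths between S and W; checking each against the conditioning set {G, K}:
Path 1: S ← K → W
  K is a fork here and K is conditioned on, so the path is blocked at K.
Path 2: S ← K → G → W
  K is a fork here and K is conditioned on, so the path is blocked at K.
Path 3: S ← K → G → Q → W
  K is a fork here and K is conditioned on, so the path is blocked at K.
Path 4: S ← K → G ← T → W
  K is a fork here and K is conditioned on, so the path is blocked at K.
Every path is blocked, so S and W are d-separated given {G, K}.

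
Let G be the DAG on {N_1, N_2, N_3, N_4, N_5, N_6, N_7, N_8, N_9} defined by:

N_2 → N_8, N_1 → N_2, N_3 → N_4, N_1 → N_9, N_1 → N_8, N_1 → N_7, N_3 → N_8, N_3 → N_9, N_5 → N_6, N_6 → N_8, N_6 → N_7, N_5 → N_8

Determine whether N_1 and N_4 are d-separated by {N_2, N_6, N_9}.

No

5 paths connect N_1 and N_4; each must be blocked for d-separation to hold:
Path 1: N_1 → N_9 ← N_3 → N_4
  N_9 is a collider and N_9 is conditioned on, which opens it; N_3 is a fork and N_3 is not conditioned on — no node blocks this path, so it is active.
Path 2: N_1 → N_7 ← N_6 ← N_5 → N_8 ← N_3 → N_4
  N_7 is a collider here and neither N_7 nor any of its descendants is conditioned on, so the collider stays closed — the path is blocked at N_7.
Path 3: N_1 → N_7 ← N_6 → N_8 ← N_3 → N_4
  N_7 is a collider here and neither N_7 nor any of its descendants is conditioned on, so the collider stays closed — the path is blocked at N_7.
Path 4: N_1 → N_8 ← N_3 → N_4
  N_8 is a collider here and neither N_8 nor any of its descendants is conditioned on, so the collider stays closed — the path is blocked at N_8.
Path 5: N_1 → N_2 → N_8 ← N_3 → N_4
  N_2 is a chain here and N_2 is conditioned on, so the path is blocked at N_2.
Because an active path exists, N_1 and N_4 are not d-separated.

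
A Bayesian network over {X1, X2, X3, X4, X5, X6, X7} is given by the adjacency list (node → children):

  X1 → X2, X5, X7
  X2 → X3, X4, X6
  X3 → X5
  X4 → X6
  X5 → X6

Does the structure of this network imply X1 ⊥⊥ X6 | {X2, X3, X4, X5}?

We examine all 6 paths between X1 and X6:
Path 1: X1 → X2 → X4 → X6
  X2 is a chain here and X2 is conditioned on, so the path is blocked at X2.
Path 2: X1 → X2 → X3 → X5 → X6
  X2 is a chain here and X2 is conditioned on, so the path is blocked at X2.
Path 3: X1 → X2 → X6
  X2 is a chain here and X2 is conditioned on, so the path is blocked at X2.
Path 4: X1 → X5 ← X3 ← X2 → X4 → X6
  X3 is a chain here and X3 is conditioned on, so the path is blocked at X3.
Path 5: X1 → X5 ← X3 ← X2 → X6
  X3 is a chain here and X3 is conditioned on, so the path is blocked at X3.
Path 6: X1 → X5 → X6
  X5 is a chain here and X5 is conditioned on, so the path is blocked at X5.
Every path is blocked, so X1 and X6 are d-separated given {X2, X3, X4, X5}.

Yes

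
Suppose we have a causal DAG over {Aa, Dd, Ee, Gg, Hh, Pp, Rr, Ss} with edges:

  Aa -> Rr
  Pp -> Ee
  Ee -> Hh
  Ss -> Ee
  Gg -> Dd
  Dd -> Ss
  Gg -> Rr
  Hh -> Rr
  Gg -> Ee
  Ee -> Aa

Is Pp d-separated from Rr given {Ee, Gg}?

Yes

There are 4 undirected paths between Pp and Rr; checking each against the conditioning set {Ee, Gg}:
  1. Pp → Ee → Hh → Rr — Ee:chain[blocks]; Hh:chain[open] ⇒ blocked
  2. Pp → Ee → Aa → Rr — Ee:chain[blocks]; Aa:chain[open] ⇒ blocked
  3. Pp → Ee ← Gg → Rr — Ee:collider[open]; Gg:fork[blocks] ⇒ blocked
  4. Pp → Ee ← Ss ← Dd ← Gg → Rr — Ee:collider[open]; Ss:chain[open]; Dd:chain[open]; Gg:fork[blocks] ⇒ blocked
Every path is blocked, so Pp and Rr are d-separated given {Ee, Gg}.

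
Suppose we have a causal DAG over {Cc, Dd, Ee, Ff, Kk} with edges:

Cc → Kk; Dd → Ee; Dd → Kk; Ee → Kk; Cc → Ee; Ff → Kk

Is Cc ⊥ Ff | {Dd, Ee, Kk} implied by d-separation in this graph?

Enumerating the 3 paths from Cc to Ff and testing each for blocking by {Dd, Ee, Kk}:
Path 1: Cc → Kk ← Ff
  Kk is a collider and Kk is conditioned on, which opens it — no node blocks this path, so it is active.
Path 2: Cc → Ee → Kk ← Ff
  Ee is a chain here and Ee is conditioned on, so the path is blocked at Ee.
Path 3: Cc → Ee ← Dd → Kk ← Ff
  Dd is a fork here and Dd is conditioned on, so the path is blocked at Dd.
At least one path is unblocked, so d-separation fails.

No — Cc and Ff are not d-separated given {Dd, Ee, Kk}.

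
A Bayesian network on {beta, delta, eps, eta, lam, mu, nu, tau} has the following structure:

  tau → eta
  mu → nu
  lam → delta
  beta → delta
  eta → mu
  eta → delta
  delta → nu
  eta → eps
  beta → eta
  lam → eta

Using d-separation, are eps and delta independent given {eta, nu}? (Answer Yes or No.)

4 paths connect eps and delta; each must be blocked for d-separation to hold:
Path 1: eps ← eta → mu → nu ← delta
  eta is a fork here and eta is conditioned on, so the path is blocked at eta.
Path 2: eps ← eta ← beta → delta
  eta is a chain here and eta is conditioned on, so the path is blocked at eta.
Path 3: eps ← eta ← lam → delta
  eta is a chain here and eta is conditioned on, so the path is blocked at eta.
Path 4: eps ← eta → delta
  eta is a fork here and eta is conditioned on, so the path is blocked at eta.
Since every path is blocked, d-separation holds.

Yes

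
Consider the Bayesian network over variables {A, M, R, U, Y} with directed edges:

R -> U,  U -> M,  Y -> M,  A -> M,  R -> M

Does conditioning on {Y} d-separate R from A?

Yes — R and A are d-separated given {Y}.

We examine all 2 paths between R and A:
Path 1: R → U → M ← A
  M is a collider here and neither M nor any of its descendants is conditioned on, so the collider stays closed — the path is blocked at M.
Path 2: R → M ← A
  M is a collider here and neither M nor any of its descendants is conditioned on, so the collider stays closed — the path is blocked at M.
Every path is blocked, so R and A are d-separated given {Y}.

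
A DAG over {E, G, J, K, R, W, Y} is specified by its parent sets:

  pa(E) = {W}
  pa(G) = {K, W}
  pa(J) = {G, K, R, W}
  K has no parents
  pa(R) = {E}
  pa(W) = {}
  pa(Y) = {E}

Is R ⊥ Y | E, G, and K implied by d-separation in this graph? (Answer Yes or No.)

Yes — R and Y are d-separated given {E, G, K}.

4 paths connect R and Y; each must be blocked for d-separation to hold:
Path 1: R ← E → Y
  E is a fork here and E is conditioned on, so the path is blocked at E.
Path 2: R → J ← K → G ← W → E → Y
  J is a collider here and neither J nor any of its descendants is conditioned on, so the collider stays closed — the path is blocked at J.
Path 3: R → J ← G ← W → E → Y
  J is a collider here and neither J nor any of its descendants is conditioned on, so the collider stays closed — the path is blocked at J.
Path 4: R → J ← W → E → Y
  J is a collider here and neither J nor any of its descendants is conditioned on, so the collider stays closed — the path is blocked at J.
All paths are blocked; R ⊥ Y | {E, G, K} holds.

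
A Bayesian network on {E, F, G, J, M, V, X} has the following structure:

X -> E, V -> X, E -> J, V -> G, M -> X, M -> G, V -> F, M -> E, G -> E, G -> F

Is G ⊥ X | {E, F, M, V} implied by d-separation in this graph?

No

6 paths connect G and X; each must be blocked for d-separation to hold:
Path 1: G ← V → X
  V is a fork here and V is conditioned on, so the path is blocked at V.
Path 2: G → E ← X
  E is a collider and E is conditioned on, which opens it — no node blocks this path, so it is active.
Path 3: G → E ← M → X
  M is a fork here and M is conditioned on, so the path is blocked at M.
Path 4: G → F ← V → X
  V is a fork here and V is conditioned on, so the path is blocked at V.
Path 5: G ← M → E ← X
  M is a fork here and M is conditioned on, so the path is blocked at M.
Path 6: G ← M → X
  M is a fork here and M is conditioned on, so the path is blocked at M.
At least one path is unblocked, so d-separation fails.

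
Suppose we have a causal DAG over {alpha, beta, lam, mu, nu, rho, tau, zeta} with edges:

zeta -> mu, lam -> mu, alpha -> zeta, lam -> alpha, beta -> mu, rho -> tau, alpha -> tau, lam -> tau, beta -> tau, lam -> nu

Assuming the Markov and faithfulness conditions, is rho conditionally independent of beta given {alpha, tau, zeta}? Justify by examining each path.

Enumerating the 5 paths from rho to beta and testing each for blocking by {alpha, tau, zeta}:
  1. rho → tau ← alpha ← lam → mu ← beta — tau:collider[open]; alpha:chain[blocks]; lam:fork[open]; mu:collider[blocks] ⇒ blocked
  2. rho → tau ← alpha → zeta → mu ← beta — tau:collider[open]; alpha:fork[blocks]; zeta:chain[blocks]; mu:collider[blocks] ⇒ blocked
  3. rho → tau ← beta — tau:collider[open] ⇒ active
  4. rho → tau ← lam → alpha → zeta → mu ← beta — tau:collider[open]; lam:fork[open]; alpha:chain[blocks]; zeta:chain[blocks]; mu:collider[blocks] ⇒ blocked
  5. rho → tau ← lam → mu ← beta — tau:collider[open]; lam:fork[open]; mu:collider[blocks] ⇒ blocked
Since the path rho → tau ← beta is active, rho and beta are not d-separated given {alpha, tau, zeta}.

No — rho and beta are not d-separated given {alpha, tau, zeta}.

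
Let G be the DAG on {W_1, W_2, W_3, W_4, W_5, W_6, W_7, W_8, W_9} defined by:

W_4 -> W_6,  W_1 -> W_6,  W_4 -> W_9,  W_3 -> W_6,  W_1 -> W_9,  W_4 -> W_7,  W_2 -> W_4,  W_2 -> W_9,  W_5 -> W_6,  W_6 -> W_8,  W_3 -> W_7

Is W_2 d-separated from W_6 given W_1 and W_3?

We examine all 6 paths between W_2 and W_6:
Path 1: W_2 → W_9 ← W_4 → W_6
  W_9 is a collider here and neither W_9 nor any of its descendants is conditioned on, so the collider stays closed — the path is blocked at W_9.
Path 2: W_2 → W_9 ← W_4 → W_7 ← W_3 → W_6
  W_9 is a collider here and neither W_9 nor any of its descendants is conditioned on, so the collider stays closed — the path is blocked at W_9.
Path 3: W_2 → W_9 ← W_1 → W_6
  W_9 is a collider here and neither W_9 nor any of its descendants is conditioned on, so the collider stays closed — the path is blocked at W_9.
Path 4: W_2 → W_4 → W_6
  W_4 is a chain and W_4 is not conditioned on — no node blocks this path, so it is active.
Path 5: W_2 → W_4 → W_9 ← W_1 → W_6
  W_9 is a collider here and neither W_9 nor any of its descendants is conditioned on, so the collider stays closed — the path is blocked at W_9.
Path 6: W_2 → W_4 → W_7 ← W_3 → W_6
  W_7 is a collider here and neither W_7 nor any of its descendants is conditioned on, so the collider stays closed — the path is blocked at W_7.
Because an active path exists, W_2 and W_6 are not d-separated.

No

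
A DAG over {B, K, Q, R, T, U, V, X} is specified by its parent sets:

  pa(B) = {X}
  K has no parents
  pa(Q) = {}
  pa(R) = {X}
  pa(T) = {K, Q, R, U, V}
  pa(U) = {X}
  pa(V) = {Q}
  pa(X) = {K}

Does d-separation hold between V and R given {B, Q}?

Yes

We examine all 6 paths between V and R:
Path 1: V ← Q → T ← U ← X → R
  Q is a fork here and Q is conditioned on, so the path is blocked at Q.
Path 2: V ← Q → T ← K → X → R
  Q is a fork here and Q is conditioned on, so the path is blocked at Q.
Path 3: V ← Q → T ← R
  Q is a fork here and Q is conditioned on, so the path is blocked at Q.
Path 4: V → T ← U ← X → R
  T is a collider here and neither T nor any of its descendants is conditioned on, so the collider stays closed — the path is blocked at T.
Path 5: V → T ← K → X → R
  T is a collider here and neither T nor any of its descendants is conditioned on, so the collider stays closed — the path is blocked at T.
Path 6: V → T ← R
  T is a collider here and neither T nor any of its descendants is conditioned on, so the collider stays closed — the path is blocked at T.
All paths are blocked; V ⊥ R | {B, Q} holds.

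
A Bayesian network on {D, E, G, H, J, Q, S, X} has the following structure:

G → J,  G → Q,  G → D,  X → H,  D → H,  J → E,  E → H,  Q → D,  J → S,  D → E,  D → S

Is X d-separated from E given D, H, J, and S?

We examine all 5 paths between X and E:
  1. X → H ← E — H:collider[open] ⇒ active
  2. X → H ← D ← G → J → E — H:collider[open]; D:chain[blocks]; G:fork[open]; J:chain[blocks] ⇒ blocked
  3. X → H ← D → E — H:collider[open]; D:fork[blocks] ⇒ blocked
  4. X → H ← D ← Q ← G → J → E — H:collider[open]; D:chain[blocks]; Q:chain[open]; G:fork[open]; J:chain[blocks] ⇒ blocked
  5. X → H ← D → S ← J → E — H:collider[open]; D:fork[blocks]; S:collider[open]; J:fork[blocks] ⇒ blocked
Since the path X → H ← E is active, X and E are not d-separated given {D, H, J, S}.

No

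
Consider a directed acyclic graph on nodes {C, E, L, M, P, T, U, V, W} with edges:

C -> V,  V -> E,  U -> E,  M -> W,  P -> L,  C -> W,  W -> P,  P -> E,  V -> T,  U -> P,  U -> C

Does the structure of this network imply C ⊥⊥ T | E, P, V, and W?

Yes

Enumerating the 5 paths from C to T and testing each for blocking by {E, P, V, W}:
  1. C ← U → E ← V → T — U:fork[open]; E:collider[open]; V:fork[blocks] ⇒ blocked
  2. C ← U → P → E ← V → T — U:fork[open]; P:chain[blocks]; E:collider[open]; V:fork[blocks] ⇒ blocked
  3. C → V → T — V:chain[blocks] ⇒ blocked
  4. C → W → P ← U → E ← V → T — W:chain[blocks]; P:collider[open]; U:fork[open]; E:collider[open]; V:fork[blocks] ⇒ blocked
  5. C → W → P → E ← V → T — W:chain[blocks]; P:chain[blocks]; E:collider[open]; V:fork[blocks] ⇒ blocked
All paths are blocked; C ⊥ T | {E, P, V, W} holds.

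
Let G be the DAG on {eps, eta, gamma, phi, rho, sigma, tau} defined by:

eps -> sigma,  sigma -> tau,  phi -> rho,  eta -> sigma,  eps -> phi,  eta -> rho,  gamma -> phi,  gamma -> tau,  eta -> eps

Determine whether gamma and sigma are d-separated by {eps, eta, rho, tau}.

Enumerating the 5 paths from gamma to sigma and testing each for blocking by {eps, eta, rho, tau}:
Path 1: gamma → tau ← sigma
  tau is a collider and tau is conditioned on, which opens it — no node blocks this path, so it is active.
Path 2: gamma → phi → rho ← eta → sigma
  eta is a fork here and eta is conditioned on, so the path is blocked at eta.
Path 3: gamma → phi → rho ← eta → eps → sigma
  eta is a fork here and eta is conditioned on, so the path is blocked at eta.
Path 4: gamma → phi ← eps ← eta → sigma
  eps is a chain here and eps is conditioned on, so the path is blocked at eps.
Path 5: gamma → phi ← eps → sigma
  eps is a fork here and eps is conditioned on, so the path is blocked at eps.
Because an active path exists, gamma and sigma are not d-separated.

No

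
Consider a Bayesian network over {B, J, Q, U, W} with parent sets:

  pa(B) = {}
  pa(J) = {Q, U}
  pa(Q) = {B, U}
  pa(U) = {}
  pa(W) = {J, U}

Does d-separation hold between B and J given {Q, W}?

No — B and J are not d-separated given {Q, W}.

3 paths connect B and J; each must be blocked for d-separation to hold:
  1. B → Q → J — Q:chain[blocks] ⇒ blocked
  2. B → Q ← U → W ← J — Q:collider[open]; U:fork[open]; W:collider[open] ⇒ active
  3. B → Q ← U → J — Q:collider[open]; U:fork[open] ⇒ active
Because an active path exists, B and J are not d-separated.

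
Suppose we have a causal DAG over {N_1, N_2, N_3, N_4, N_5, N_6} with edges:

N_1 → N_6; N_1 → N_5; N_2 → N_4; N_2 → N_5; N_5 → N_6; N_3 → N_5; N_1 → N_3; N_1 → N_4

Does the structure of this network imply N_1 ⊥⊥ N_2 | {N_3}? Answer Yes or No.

Yes

We examine all 4 paths between N_1 and N_2:
Path 1: N_1 → N_5 ← N_2
  N_5 is a collider here and neither N_5 nor any of its descendants is conditioned on, so the collider stays closed — the path is blocked at N_5.
Path 2: N_1 → N_4 ← N_2
  N_4 is a collider here and neither N_4 nor any of its descendants is conditioned on, so the collider stays closed — the path is blocked at N_4.
Path 3: N_1 → N_3 → N_5 ← N_2
  N_3 is a chain here and N_3 is conditioned on, so the path is blocked at N_3.
Path 4: N_1 → N_6 ← N_5 ← N_2
  N_6 is a collider here and neither N_6 nor any of its descendants is conditioned on, so the collider stays closed — the path is blocked at N_6.
All paths are blocked; N_1 ⊥ N_2 | {N_3} holds.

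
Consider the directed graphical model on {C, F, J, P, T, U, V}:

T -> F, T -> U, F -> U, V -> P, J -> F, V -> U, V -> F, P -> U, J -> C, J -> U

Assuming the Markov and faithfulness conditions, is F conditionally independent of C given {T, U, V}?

No

There are 5 undirected paths between F and C; checking each against the conditioning set {T, U, V}:
Path 1: F ← V → P → U ← J → C
  V is a fork here and V is conditioned on, so the path is blocked at V.
Path 2: F ← V → U ← J → C
  V is a fork here and V is conditioned on, so the path is blocked at V.
Path 3: F ← T → U ← J → C
  T is a fork here and T is conditioned on, so the path is blocked at T.
Path 4: F ← J → C
  J is a fork and J is not conditioned on — no node blocks this path, so it is active.
Path 5: F → U ← J → C
  U is a collider and U is conditioned on, which opens it; J is a fork and J is not conditioned on — no node blocks this path, so it is active.
Since the path F ← J → C is active, F and C are not d-separated given {T, U, V}.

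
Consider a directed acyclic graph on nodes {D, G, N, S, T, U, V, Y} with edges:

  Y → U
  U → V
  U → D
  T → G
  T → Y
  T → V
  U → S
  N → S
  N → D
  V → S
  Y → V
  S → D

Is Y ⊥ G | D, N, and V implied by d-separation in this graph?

There are 6 undirected paths between Y and G; checking each against the conditioning set {D, N, V}:
  1. Y → U → S ← V ← T → G — U:chain[open]; S:collider[open]; V:chain[blocks]; T:fork[open] ⇒ blocked
  2. Y → U → V ← T → G — U:chain[open]; V:collider[open]; T:fork[open] ⇒ active
  3. Y → U → D ← S ← V ← T → G — U:chain[open]; D:collider[open]; S:chain[open]; V:chain[blocks]; T:fork[open] ⇒ blocked
  4. Y → U → D ← N → S ← V ← T → G — U:chain[open]; D:collider[open]; N:fork[blocks]; S:collider[open]; V:chain[blocks]; T:fork[open] ⇒ blocked
  5. Y → V ← T → G — V:collider[open]; T:fork[open] ⇒ active
  6. Y ← T → G — T:fork[open] ⇒ active
Because an active path exists, Y and G are not d-separated.

No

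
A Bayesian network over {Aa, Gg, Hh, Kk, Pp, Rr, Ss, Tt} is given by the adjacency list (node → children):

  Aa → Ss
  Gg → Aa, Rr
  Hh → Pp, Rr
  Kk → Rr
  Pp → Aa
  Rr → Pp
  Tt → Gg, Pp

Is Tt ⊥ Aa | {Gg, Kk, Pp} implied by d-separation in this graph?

Yes

There are 6 undirected paths between Tt and Aa; checking each against the conditioning set {Gg, Kk, Pp}:
Path 1: Tt → Pp ← Rr ← Gg → Aa
  Gg is a fork here and Gg is conditioned on, so the path is blocked at Gg.
Path 2: Tt → Pp → Aa
  Pp is a chain here and Pp is conditioned on, so the path is blocked at Pp.
Path 3: Tt → Pp ← Hh → Rr ← Gg → Aa
  Gg is a fork here and Gg is conditioned on, so the path is blocked at Gg.
Path 4: Tt → Gg → Rr → Pp → Aa
  Gg is a chain here and Gg is conditioned on, so the path is blocked at Gg.
Path 5: Tt → Gg → Rr ← Hh → Pp → Aa
  Gg is a chain here and Gg is conditioned on, so the path is blocked at Gg.
Path 6: Tt → Gg → Aa
  Gg is a chain here and Gg is conditioned on, so the path is blocked at Gg.
Since every path is blocked, d-separation holds.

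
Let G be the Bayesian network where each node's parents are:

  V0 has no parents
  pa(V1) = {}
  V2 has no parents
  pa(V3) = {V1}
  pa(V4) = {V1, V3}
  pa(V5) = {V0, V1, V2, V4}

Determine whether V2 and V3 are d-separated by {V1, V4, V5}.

4 paths connect V2 and V3; each must be blocked for d-separation to hold:
Path 1: V2 → V5 ← V1 → V3
  V1 is a fork here and V1 is conditioned on, so the path is blocked at V1.
Path 2: V2 → V5 ← V1 → V4 ← V3
  V1 is a fork here and V1 is conditioned on, so the path is blocked at V1.
Path 3: V2 → V5 ← V4 ← V3
  V4 is a chain here and V4 is conditioned on, so the path is blocked at V4.
Path 4: V2 → V5 ← V4 ← V1 → V3
  V4 is a chain here and V4 is conditioned on, so the path is blocked at V4.
Every path is blocked, so V2 and V3 are d-separated given {V1, V4, V5}.

Yes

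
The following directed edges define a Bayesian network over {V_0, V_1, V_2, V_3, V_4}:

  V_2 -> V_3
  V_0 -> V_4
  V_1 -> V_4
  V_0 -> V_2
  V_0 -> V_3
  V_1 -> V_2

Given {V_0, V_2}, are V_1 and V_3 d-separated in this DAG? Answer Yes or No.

Enumerating the 4 paths from V_1 to V_3 and testing each for blocking by {V_0, V_2}:
  1. V_1 → V_4 ← V_0 → V_3 — V_4:collider[blocks]; V_0:fork[blocks] ⇒ blocked
  2. V_1 → V_4 ← V_0 → V_2 → V_3 — V_4:collider[blocks]; V_0:fork[blocks]; V_2:chain[blocks] ⇒ blocked
  3. V_1 → V_2 ← V_0 → V_3 — V_2:collider[open]; V_0:fork[blocks] ⇒ blocked
  4. V_1 → V_2 → V_3 — V_2:chain[blocks] ⇒ blocked
Every path is blocked, so V_1 and V_3 are d-separated given {V_0, V_2}.

Yes — V_1 and V_3 are d-separated given {V_0, V_2}.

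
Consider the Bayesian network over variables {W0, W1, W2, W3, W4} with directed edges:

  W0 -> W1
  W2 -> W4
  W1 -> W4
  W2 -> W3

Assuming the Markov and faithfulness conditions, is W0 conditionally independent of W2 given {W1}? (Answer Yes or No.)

The only undirected path from W0 to W2 is:
Path 1: W0 → W1 → W4 ← W2
  W1 is a chain here and W1 is conditioned on, so the path is blocked at W1.
Every path is blocked, so W0 and W2 are d-separated given {W1}.

Yes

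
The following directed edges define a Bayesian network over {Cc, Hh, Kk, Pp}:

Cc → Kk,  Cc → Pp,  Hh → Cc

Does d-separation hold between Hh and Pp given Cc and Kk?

Only one path connects Hh and Pp:
Path 1: Hh → Cc → Pp
  Cc is a chain here and Cc is conditioned on, so the path is blocked at Cc.
Every path is blocked, so Hh and Pp are d-separated given {Cc, Kk}.

Yes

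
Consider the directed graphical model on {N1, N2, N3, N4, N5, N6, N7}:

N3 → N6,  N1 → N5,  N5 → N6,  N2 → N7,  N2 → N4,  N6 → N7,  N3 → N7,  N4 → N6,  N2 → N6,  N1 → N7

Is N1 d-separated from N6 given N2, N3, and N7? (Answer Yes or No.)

No

We examine all 5 paths between N1 and N6:
  1. N1 → N7 ← N6 — N7:collider[open] ⇒ active
  2. N1 → N7 ← N2 → N4 → N6 — N7:collider[open]; N2:fork[blocks]; N4:chain[open] ⇒ blocked
  3. N1 → N7 ← N2 → N6 — N7:collider[open]; N2:fork[blocks] ⇒ blocked
  4. N1 → N7 ← N3 → N6 — N7:collider[open]; N3:fork[blocks] ⇒ blocked
  5. N1 → N5 → N6 — N5:chain[open] ⇒ active
Because an active path exists, N1 and N6 are not d-separated.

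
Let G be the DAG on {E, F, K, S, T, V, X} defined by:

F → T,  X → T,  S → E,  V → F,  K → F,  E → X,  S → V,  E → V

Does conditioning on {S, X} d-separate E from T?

We examine all 3 paths between E and T:
  1. E → V → F → T — V:chain[open]; F:chain[open] ⇒ active
  2. E → X → T — X:chain[blocks] ⇒ blocked
  3. E ← S → V → F → T — S:fork[blocks]; V:chain[open]; F:chain[open] ⇒ blocked
Because an active path exists, E and T are not d-separated.

No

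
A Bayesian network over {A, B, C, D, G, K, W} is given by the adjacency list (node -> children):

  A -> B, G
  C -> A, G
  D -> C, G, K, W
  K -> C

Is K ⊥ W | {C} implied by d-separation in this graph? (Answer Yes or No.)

No — K and W are not d-separated given {C}.

Enumerating the 4 paths from K to W and testing each for blocking by {C}:
  1. K → C → G ← D → W — C:chain[blocks]; G:collider[blocks]; D:fork[open] ⇒ blocked
  2. K → C → A → G ← D → W — C:chain[blocks]; A:chain[open]; G:collider[blocks]; D:fork[open] ⇒ blocked
  3. K → C ← D → W — C:collider[open]; D:fork[open] ⇒ active
  4. K ← D → W — D:fork[open] ⇒ active
At least one path is unblocked, so d-separation fails.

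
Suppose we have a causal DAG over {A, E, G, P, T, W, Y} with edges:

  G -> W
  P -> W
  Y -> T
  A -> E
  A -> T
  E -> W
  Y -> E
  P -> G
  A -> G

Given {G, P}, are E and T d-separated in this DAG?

No

We examine all 4 paths between E and T:
Path 1: E ← Y → T
  Y is a fork and Y is not conditioned on — no node blocks this path, so it is active.
Path 2: E → W ← P → G ← A → T
  W is a collider here and neither W nor any of its descendants is conditioned on, so the collider stays closed — the path is blocked at W.
Path 3: E → W ← G ← A → T
  W is a collider here and neither W nor any of its descendants is conditioned on, so the collider stays closed — the path is blocked at W.
Path 4: E ← A → T
  A is a fork and A is not conditioned on — no node blocks this path, so it is active.
Because an active path exists, E and T are not d-separated.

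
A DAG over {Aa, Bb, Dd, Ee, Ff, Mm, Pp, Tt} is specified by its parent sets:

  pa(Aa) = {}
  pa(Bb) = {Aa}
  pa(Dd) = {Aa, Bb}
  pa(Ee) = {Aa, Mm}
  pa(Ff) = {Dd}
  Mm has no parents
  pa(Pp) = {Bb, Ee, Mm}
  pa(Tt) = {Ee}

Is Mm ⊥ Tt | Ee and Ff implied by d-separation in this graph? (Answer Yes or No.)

4 paths connect Mm and Tt; each must be blocked for d-separation to hold:
Path 1: Mm → Ee → Tt
  Ee is a chain here and Ee is conditioned on, so the path is blocked at Ee.
Path 2: Mm → Pp ← Bb ← Aa → Ee → Tt
  Pp is a collider here and neither Pp nor any of its descendants is conditioned on, so the collider stays closed — the path is blocked at Pp.
Path 3: Mm → Pp ← Bb → Dd ← Aa → Ee → Tt
  Pp is a collider here and neither Pp nor any of its descendants is conditioned on, so the collider stays closed — the path is blocked at Pp.
Path 4: Mm → Pp ← Ee → Tt
  Pp is a collider here and neither Pp nor any of its descendants is conditioned on, so the collider stays closed — the path is blocked at Pp.
Since every path is blocked, d-separation holds.

Yes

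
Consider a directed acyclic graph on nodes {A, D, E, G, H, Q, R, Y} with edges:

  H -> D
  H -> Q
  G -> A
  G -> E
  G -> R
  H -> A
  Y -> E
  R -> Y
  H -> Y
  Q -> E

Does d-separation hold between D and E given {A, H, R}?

There are 5 undirected paths between D and E; checking each against the conditioning set {A, H, R}:
Path 1: D ← H → A ← G → R → Y → E
  H is a fork here and H is conditioned on, so the path is blocked at H.
Path 2: D ← H → A ← G → E
  H is a fork here and H is conditioned on, so the path is blocked at H.
Path 3: D ← H → Q → E
  H is a fork here and H is conditioned on, so the path is blocked at H.
Path 4: D ← H → Y ← R ← G → E
  H is a fork here and H is conditioned on, so the path is blocked at H.
Path 5: D ← H → Y → E
  H is a fork here and H is conditioned on, so the path is blocked at H.
All paths are blocked; D ⊥ E | {A, H, R} holds.

Yes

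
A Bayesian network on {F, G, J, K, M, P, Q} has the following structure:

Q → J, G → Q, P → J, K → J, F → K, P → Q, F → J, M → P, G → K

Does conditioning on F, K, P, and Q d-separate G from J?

There are 4 undirected paths between G and J; checking each against the conditioning set {F, K, P, Q}:
Path 1: G → Q → J
  Q is a chain here and Q is conditioned on, so the path is blocked at Q.
Path 2: G → Q ← P → J
  P is a fork here and P is conditioned on, so the path is blocked at P.
Path 3: G → K ← F → J
  F is a fork here and F is conditioned on, so the path is blocked at F.
Path 4: G → K → J
  K is a chain here and K is conditioned on, so the path is blocked at K.
All paths are blocked; G ⊥ J | {F, K, P, Q} holds.

Yes — G and J are d-separated given {F, K, P, Q}.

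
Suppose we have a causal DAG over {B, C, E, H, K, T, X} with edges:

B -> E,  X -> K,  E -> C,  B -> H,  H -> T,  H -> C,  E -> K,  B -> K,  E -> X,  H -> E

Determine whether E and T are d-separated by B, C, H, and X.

There are 5 undirected paths between E and T; checking each against the conditioning set {B, C, H, X}:
Path 1: E → K ← B → H → T
  K is a collider here and neither K nor any of its descendants is conditioned on, so the collider stays closed — the path is blocked at K.
Path 2: E ← H → T
  H is a fork here and H is conditioned on, so the path is blocked at H.
Path 3: E → X → K ← B → H → T
  X is a chain here and X is conditioned on, so the path is blocked at X.
Path 4: E ← B → H → T
  B is a fork here and B is conditioned on, so the path is blocked at B.
Path 5: E → C ← H → T
  H is a fork here and H is conditioned on, so the path is blocked at H.
All paths are blocked; E ⊥ T | {B, C, H, X} holds.

Yes — E and T are d-separated given {B, C, H, X}.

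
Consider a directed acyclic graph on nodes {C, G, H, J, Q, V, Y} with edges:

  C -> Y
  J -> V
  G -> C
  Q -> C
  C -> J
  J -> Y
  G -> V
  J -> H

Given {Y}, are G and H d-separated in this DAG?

No

3 paths connect G and H; each must be blocked for d-separation to hold:
Path 1: G → C → Y ← J → H
  C is a chain and C is not conditioned on; Y is a collider and Y is conditioned on, which opens it; J is a fork and J is not conditioned on — no node blocks this path, so it is active.
Path 2: G → C → J → H
  C is a chain and C is not conditioned on; J is a chain and J is not conditioned on — no node blocks this path, so it is active.
Path 3: G → V ← J → H
  V is a collider here and neither V nor any of its descendants is conditioned on, so the collider stays closed — the path is blocked at V.
At least one path is unblocked, so d-separation fails.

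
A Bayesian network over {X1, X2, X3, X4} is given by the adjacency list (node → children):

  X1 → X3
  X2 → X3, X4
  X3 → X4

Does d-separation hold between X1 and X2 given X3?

Enumerating the 2 paths from X1 to X2 and testing each for blocking by {X3}:
  1. X1 → X3 ← X2 — X3:collider[open] ⇒ active
  2. X1 → X3 → X4 ← X2 — X3:chain[blocks]; X4:collider[blocks] ⇒ blocked
Since the path X1 → X3 ← X2 is active, X1 and X2 are not d-separated given {X3}.

No — X1 and X2 are not d-separated given {X3}.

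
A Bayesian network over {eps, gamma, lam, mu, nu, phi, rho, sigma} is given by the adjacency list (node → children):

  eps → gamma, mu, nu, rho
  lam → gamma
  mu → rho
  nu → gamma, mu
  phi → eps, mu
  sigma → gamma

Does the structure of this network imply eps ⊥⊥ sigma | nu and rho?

Yes

There are 5 undirected paths between eps and sigma; checking each against the conditioning set {nu, rho}:
  1. eps → nu → gamma ← sigma — nu:chain[blocks]; gamma:collider[blocks] ⇒ blocked
  2. eps ← phi → mu ← nu → gamma ← sigma — phi:fork[open]; mu:collider[open]; nu:fork[blocks]; gamma:collider[blocks] ⇒ blocked
  3. eps → rho ← mu ← nu → gamma ← sigma — rho:collider[open]; mu:chain[open]; nu:fork[blocks]; gamma:collider[blocks] ⇒ blocked
  4. eps → mu ← nu → gamma ← sigma — mu:collider[open]; nu:fork[blocks]; gamma:collider[blocks] ⇒ blocked
  5. eps → gamma ← sigma — gamma:collider[blocks] ⇒ blocked
All paths are blocked; eps ⊥ sigma | {nu, rho} holds.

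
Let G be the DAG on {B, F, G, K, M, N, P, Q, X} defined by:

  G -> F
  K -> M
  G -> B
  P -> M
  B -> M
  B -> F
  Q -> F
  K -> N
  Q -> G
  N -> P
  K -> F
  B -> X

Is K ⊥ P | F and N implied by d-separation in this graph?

Enumerating the 5 paths from K to P and testing each for blocking by {F, N}:
Path 1: K → F ← Q → G → B → M ← P
  M is a collider here and neither M nor any of its descendants is conditioned on, so the collider stays closed — the path is blocked at M.
Path 2: K → F ← G → B → M ← P
  M is a collider here and neither M nor any of its descendants is conditioned on, so the collider stays closed — the path is blocked at M.
Path 3: K → F ← B → M ← P
  M is a collider here and neither M nor any of its descendants is conditioned on, so the collider stays closed — the path is blocked at M.
Path 4: K → N → P
  N is a chain here and N is conditioned on, so the path is blocked at N.
Path 5: K → M ← P
  M is a collider here and neither M nor any of its descendants is conditioned on, so the collider stays closed — the path is blocked at M.
All paths are blocked; K ⊥ P | {F, N} holds.

Yes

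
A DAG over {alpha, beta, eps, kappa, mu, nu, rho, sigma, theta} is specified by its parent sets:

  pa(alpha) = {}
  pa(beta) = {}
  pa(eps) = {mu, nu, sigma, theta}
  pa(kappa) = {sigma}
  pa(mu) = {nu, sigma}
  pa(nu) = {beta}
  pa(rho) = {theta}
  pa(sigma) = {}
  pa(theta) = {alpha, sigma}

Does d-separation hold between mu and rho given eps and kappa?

Enumerating the 6 paths from mu to rho and testing each for blocking by {eps, kappa}:
  1. mu → eps ← theta → rho — eps:collider[open]; theta:fork[open] ⇒ active
  2. mu → eps ← sigma → theta → rho — eps:collider[open]; sigma:fork[open]; theta:chain[open] ⇒ active
  3. mu ← sigma → theta → rho — sigma:fork[open]; theta:chain[open] ⇒ active
  4. mu ← sigma → eps ← theta → rho — sigma:fork[open]; eps:collider[open]; theta:fork[open] ⇒ active
  5. mu ← nu → eps ← theta → rho — nu:fork[open]; eps:collider[open]; theta:fork[open] ⇒ active
  6. mu ← nu → eps ← sigma → theta → rho — nu:fork[open]; eps:collider[open]; sigma:fork[open]; theta:chain[open] ⇒ active
Since the path mu → eps ← theta → rho is active, mu and rho are not d-separated given {eps, kappa}.

No — mu and rho are not d-separated given {eps, kappa}.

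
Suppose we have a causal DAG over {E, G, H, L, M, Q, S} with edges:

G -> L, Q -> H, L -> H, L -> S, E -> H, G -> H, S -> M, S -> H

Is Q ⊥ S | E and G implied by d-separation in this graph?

3 paths connect Q and S; each must be blocked for d-separation to hold:
Path 1: Q → H ← S
  H is a collider here and neither H nor any of its descendants is conditioned on, so the collider stays closed — the path is blocked at H.
Path 2: Q → H ← G → L → S
  H is a collider here and neither H nor any of its descendants is conditioned on, so the collider stays closed — the path is blocked at H.
Path 3: Q → H ← L → S
  H is a collider here and neither H nor any of its descendants is conditioned on, so the collider stays closed — the path is blocked at H.
Since every path is blocked, d-separation holds.

Yes — Q and S are d-separated given {E, G}.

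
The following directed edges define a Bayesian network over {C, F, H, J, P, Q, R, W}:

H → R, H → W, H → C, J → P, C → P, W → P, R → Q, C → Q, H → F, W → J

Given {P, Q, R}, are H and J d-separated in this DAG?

6 paths connect H and J; each must be blocked for d-separation to hold:
Path 1: H → C → P ← J
  C is a chain and C is not conditioned on; P is a collider and P is conditioned on, which opens it — no node blocks this path, so it is active.
Path 2: H → C → P ← W → J
  C is a chain and C is not conditioned on; P is a collider and P is conditioned on, which opens it; W is a fork and W is not conditioned on — no node blocks this path, so it is active.
Path 3: H → W → J
  W is a chain and W is not conditioned on — no node blocks this path, so it is active.
Path 4: H → W → P ← J
  W is a chain and W is not conditioned on; P is a collider and P is conditioned on, which opens it — no node blocks this path, so it is active.
Path 5: H → R → Q ← C → P ← J
  R is a chain here and R is conditioned on, so the path is blocked at R.
Path 6: H → R → Q ← C → P ← W → J
  R is a chain here and R is conditioned on, so the path is blocked at R.
Because an active path exists, H and J are not d-separated.

No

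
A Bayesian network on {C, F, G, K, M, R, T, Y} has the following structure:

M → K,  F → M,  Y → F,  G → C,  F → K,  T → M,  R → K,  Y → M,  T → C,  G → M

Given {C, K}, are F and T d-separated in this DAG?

No

Enumerating the 6 paths from F to T and testing each for blocking by {C, K}:
  1. F → M ← G → C ← T — M:collider[open]; G:fork[open]; C:collider[open] ⇒ active
  2. F → M ← T — M:collider[open] ⇒ active
  3. F → K ← M ← G → C ← T — K:collider[open]; M:chain[open]; G:fork[open]; C:collider[open] ⇒ active
  4. F → K ← M ← T — K:collider[open]; M:chain[open] ⇒ active
  5. F ← Y → M ← G → C ← T — Y:fork[open]; M:collider[open]; G:fork[open]; C:collider[open] ⇒ active
  6. F ← Y → M ← T — Y:fork[open]; M:collider[open] ⇒ active
Since the path F → M ← G → C ← T is active, F and T are not d-separated given {C, K}.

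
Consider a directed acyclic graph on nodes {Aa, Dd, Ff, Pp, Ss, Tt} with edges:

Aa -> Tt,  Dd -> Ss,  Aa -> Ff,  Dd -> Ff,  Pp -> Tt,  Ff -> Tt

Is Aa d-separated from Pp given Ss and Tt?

Enumerating the 2 paths from Aa to Pp and testing each for blocking by {Ss, Tt}:
  1. Aa → Ff → Tt ← Pp — Ff:chain[open]; Tt:collider[open] ⇒ active
  2. Aa → Tt ← Pp — Tt:collider[open] ⇒ active
Because an active path exists, Aa and Pp are not d-separated.

No — Aa and Pp are not d-separated given {Ss, Tt}.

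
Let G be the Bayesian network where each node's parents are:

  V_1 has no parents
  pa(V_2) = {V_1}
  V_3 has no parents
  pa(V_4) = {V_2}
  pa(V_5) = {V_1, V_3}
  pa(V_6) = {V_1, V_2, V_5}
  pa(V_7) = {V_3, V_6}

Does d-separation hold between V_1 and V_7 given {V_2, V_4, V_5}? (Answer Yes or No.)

No — V_1 and V_7 are not d-separated given {V_2, V_4, V_5}.

6 paths connect V_1 and V_7; each must be blocked for d-separation to hold:
  1. V_1 → V_6 → V_7 — V_6:chain[open] ⇒ active
  2. V_1 → V_6 ← V_5 ← V_3 → V_7 — V_6:collider[blocks]; V_5:chain[blocks]; V_3:fork[open] ⇒ blocked
  3. V_1 → V_2 → V_6 → V_7 — V_2:chain[blocks]; V_6:chain[open] ⇒ blocked
  4. V_1 → V_2 → V_6 ← V_5 ← V_3 → V_7 — V_2:chain[blocks]; V_6:collider[blocks]; V_5:chain[blocks]; V_3:fork[open] ⇒ blocked
  5. V_1 → V_5 → V_6 → V_7 — V_5:chain[blocks]; V_6:chain[open] ⇒ blocked
  6. V_1 → V_5 ← V_3 → V_7 — V_5:collider[open]; V_3:fork[open] ⇒ active
At least one path is unblocked, so d-separation fails.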